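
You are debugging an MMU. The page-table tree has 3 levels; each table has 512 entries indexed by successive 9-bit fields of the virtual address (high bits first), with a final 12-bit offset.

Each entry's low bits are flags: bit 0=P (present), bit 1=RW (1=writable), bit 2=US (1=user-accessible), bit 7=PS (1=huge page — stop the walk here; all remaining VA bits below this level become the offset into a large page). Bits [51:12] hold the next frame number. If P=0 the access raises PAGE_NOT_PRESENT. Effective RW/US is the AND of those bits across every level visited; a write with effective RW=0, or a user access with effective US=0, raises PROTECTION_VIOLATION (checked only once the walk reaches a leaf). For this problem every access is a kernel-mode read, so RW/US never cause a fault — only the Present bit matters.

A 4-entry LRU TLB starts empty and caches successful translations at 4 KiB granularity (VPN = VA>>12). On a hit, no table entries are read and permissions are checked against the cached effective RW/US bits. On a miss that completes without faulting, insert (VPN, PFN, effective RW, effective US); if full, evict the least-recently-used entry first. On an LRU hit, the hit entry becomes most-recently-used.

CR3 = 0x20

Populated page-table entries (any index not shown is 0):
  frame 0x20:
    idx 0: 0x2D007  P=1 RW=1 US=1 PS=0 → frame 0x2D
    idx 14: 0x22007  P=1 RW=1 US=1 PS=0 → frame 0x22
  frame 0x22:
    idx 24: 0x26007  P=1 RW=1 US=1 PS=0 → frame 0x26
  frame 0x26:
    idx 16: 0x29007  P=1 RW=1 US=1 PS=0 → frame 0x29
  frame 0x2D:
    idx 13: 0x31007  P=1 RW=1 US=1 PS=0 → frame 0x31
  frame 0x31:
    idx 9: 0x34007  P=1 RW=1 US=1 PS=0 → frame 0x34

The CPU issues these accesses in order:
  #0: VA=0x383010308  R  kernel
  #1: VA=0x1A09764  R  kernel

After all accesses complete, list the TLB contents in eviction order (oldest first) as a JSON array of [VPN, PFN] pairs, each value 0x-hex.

Per-access translation:
#0 VA=0x383010308 (r,kernel):
  L0: frame=0x20 idx=14 entry=0x22007 [P=1 RW=1 US=1 PS=0]
  L1: frame=0x22 idx=24 entry=0x26007 [P=1 RW=1 US=1 PS=0]
  L2: frame=0x26 idx=16 entry=0x29007 [P=1 RW=1 US=1 PS=0]
  → PA=0x29308  (3 entries read)
#1 VA=0x1A09764 (r,kernel):
  L0: frame=0x20 idx=0 entry=0x2D007 [P=1 RW=1 US=1 PS=0]
  L1: frame=0x2D idx=13 entry=0x31007 [P=1 RW=1 US=1 PS=0]
  L2: frame=0x31 idx=9 entry=0x34007 [P=1 RW=1 US=1 PS=0]
  → PA=0x34764  (3 entries read)

TLB: [["0x383010", "0x29"], ["0x1A09", "0x34"]]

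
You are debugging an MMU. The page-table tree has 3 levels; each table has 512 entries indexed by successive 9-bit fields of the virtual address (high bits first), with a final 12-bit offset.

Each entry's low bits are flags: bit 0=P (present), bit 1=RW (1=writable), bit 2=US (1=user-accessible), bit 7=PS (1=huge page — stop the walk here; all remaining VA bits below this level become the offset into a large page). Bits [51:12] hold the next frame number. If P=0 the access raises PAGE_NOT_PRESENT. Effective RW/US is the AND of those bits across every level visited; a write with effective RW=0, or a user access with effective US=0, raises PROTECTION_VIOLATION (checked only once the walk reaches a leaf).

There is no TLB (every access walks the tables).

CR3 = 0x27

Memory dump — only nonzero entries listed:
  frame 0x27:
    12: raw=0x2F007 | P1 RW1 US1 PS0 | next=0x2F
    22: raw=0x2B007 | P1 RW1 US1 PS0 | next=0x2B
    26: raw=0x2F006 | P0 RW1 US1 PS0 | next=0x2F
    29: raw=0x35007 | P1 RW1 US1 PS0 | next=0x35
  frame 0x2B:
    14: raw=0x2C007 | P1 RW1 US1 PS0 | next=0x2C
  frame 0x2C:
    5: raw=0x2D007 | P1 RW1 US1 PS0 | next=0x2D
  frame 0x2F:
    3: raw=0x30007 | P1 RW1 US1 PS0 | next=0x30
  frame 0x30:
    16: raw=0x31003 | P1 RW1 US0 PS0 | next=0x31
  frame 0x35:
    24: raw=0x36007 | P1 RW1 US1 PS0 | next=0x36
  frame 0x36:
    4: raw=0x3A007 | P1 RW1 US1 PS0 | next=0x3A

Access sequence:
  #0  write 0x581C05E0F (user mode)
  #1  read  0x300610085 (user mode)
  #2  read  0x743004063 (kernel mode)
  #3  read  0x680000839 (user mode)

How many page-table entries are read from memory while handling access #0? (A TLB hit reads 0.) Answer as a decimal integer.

Trace:
#0 VA=0x581C05E0F (w,user):
  L0 @0x27[22] → 0x2B007  P=1,RW=1,US=1,PS=0
  L1 @0x2B[14] → 0x2C007  P=1,RW=1,US=1,PS=0
  L2 @0x2C[5] → 0x2D007  P=1,RW=1,US=1,PS=0
  ⇒ phys 0x2DE0F  [3 reads]
#1 VA=0x300610085 (r,user):
  L0 @0x27[12] → 0x2F007  P=1,RW=1,US=1,PS=0
  L1 @0x2F[3] → 0x30007  P=1,RW=1,US=1,PS=0
  L2 @0x30[16] → 0x31003  P=1,RW=1,US=0,PS=0
  ✗ PROTECTION_VIOLATION  [3 reads]
#2 VA=0x743004063 (r,kernel):
  L0 @0x27[29] → 0x35007  P=1,RW=1,US=1,PS=0
  L1 @0x35[24] → 0x36007  P=1,RW=1,US=1,PS=0
  L2 @0x36[4] → 0x3A007  P=1,RW=1,US=1,PS=0
  ⇒ phys 0x3A063  [3 reads]
#3 VA=0x680000839 (r,user):
  L0 @0x27[26] → 0x2F006  P=0,RW=1,US=1,PS=0
  ✗ PAGE_NOT_PRESENT  [1 reads]

Entries read for #0: 3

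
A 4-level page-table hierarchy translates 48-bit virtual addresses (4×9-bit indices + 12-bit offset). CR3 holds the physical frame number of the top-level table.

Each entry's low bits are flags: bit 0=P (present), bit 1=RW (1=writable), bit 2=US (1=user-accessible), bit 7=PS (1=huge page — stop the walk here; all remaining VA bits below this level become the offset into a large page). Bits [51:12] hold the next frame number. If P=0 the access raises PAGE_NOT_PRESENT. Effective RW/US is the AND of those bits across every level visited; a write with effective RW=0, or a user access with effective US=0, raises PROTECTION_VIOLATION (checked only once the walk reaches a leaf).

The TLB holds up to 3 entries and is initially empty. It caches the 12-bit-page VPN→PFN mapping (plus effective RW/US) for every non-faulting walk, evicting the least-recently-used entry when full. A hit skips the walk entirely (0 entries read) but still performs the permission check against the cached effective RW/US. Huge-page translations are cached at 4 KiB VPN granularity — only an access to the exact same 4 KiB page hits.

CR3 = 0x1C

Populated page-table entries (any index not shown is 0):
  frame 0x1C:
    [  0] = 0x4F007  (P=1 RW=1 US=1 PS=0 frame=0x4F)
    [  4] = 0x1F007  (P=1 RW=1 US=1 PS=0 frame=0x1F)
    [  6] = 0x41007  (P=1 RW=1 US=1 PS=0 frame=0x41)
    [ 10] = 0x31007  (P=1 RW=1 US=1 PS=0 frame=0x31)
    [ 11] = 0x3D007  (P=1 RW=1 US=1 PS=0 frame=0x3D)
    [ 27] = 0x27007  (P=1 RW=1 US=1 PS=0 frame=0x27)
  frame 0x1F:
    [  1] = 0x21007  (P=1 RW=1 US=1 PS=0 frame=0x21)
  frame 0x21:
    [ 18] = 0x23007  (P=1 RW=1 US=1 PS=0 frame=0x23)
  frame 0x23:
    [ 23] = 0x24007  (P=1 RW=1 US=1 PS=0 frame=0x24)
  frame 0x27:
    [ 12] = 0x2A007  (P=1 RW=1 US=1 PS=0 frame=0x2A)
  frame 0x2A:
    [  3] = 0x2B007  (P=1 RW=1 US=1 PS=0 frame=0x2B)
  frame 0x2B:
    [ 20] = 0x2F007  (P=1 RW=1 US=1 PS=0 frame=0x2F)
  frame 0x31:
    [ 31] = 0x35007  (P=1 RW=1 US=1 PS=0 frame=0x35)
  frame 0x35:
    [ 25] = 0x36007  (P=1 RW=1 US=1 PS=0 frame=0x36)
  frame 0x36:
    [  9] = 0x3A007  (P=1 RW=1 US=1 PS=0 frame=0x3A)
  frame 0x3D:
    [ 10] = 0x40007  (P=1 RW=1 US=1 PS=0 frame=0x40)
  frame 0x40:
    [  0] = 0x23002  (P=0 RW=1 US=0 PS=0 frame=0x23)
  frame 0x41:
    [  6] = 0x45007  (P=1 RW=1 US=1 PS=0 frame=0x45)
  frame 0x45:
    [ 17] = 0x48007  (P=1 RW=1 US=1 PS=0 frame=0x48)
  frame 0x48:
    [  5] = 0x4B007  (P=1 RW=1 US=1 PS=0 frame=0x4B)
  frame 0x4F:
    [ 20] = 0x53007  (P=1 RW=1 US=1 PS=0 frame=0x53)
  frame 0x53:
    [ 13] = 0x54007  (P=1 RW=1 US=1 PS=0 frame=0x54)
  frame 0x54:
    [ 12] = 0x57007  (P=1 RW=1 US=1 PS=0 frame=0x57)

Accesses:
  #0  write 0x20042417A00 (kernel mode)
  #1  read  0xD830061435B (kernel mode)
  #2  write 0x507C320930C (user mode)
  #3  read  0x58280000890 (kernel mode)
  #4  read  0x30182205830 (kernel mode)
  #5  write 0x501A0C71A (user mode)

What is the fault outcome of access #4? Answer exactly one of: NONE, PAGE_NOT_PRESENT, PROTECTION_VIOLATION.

Walk each access:
#0 VA=0x20042417A00 (w,kernel):
  lvl0: tbl 0x1C, slot 4 ⇒ 0x1F007 (P1/RW1/US1/PS0)
  lvl1: tbl 0x1F, slot 1 ⇒ 0x21007 (P1/RW1/US1/PS0)
  lvl2: tbl 0x21, slot 18 ⇒ 0x23007 (P1/RW1/US1/PS0)
  lvl3: tbl 0x23, slot 23 ⇒ 0x24007 (P1/RW1/US1/PS0)
  → PA=0x24A00  (4 entries read)
#1 VA=0xD830061435B (r,kernel):
  lvl0: tbl 0x1C, slot 27 ⇒ 0x27007 (P1/RW1/US1/PS0)
  lvl1: tbl 0x27, slot 12 ⇒ 0x2A007 (P1/RW1/US1/PS0)
  lvl2: tbl 0x2A, slot 3 ⇒ 0x2B007 (P1/RW1/US1/PS0)
  lvl3: tbl 0x2B, slot 20 ⇒ 0x2F007 (P1/RW1/US1/PS0)
  → PA=0x2F35B  (4 entries read)
#2 VA=0x507C320930C (w,user):
  lvl0: tbl 0x1C, slot 10 ⇒ 0x31007 (P1/RW1/US1/PS0)
  lvl1: tbl 0x31, slot 31 ⇒ 0x35007 (P1/RW1/US1/PS0)
  lvl2: tbl 0x35, slot 25 ⇒ 0x36007 (P1/RW1/US1/PS0)
  lvl3: tbl 0x36, slot 9 ⇒ 0x3A007 (P1/RW1/US1/PS0)
  → PA=0x3A30C  (4 entries read)
#3 VA=0x58280000890 (r,kernel):
  lvl0: tbl 0x1C, slot 11 ⇒ 0x3D007 (P1/RW1/US1/PS0)
  lvl1: tbl 0x3D, slot 10 ⇒ 0x40007 (P1/RW1/US1/PS0)
  lvl2: tbl 0x40, slot 0 ⇒ 0x23002 (P0/RW1/US0/PS0)
  ⇒ fault: PAGE_NOT_PRESENT  — 3 lookups
#4 VA=0x30182205830 (r,kernel):
  lvl0: tbl 0x1C, slot 6 ⇒ 0x41007 (P1/RW1/US1/PS0)
  lvl1: tbl 0x41, slot 6 ⇒ 0x45007 (P1/RW1/US1/PS0)
  lvl2: tbl 0x45, slot 17 ⇒ 0x48007 (P1/RW1/US1/PS0)
  lvl3: tbl 0x48, slot 5 ⇒ 0x4B007 (P1/RW1/US1/PS0)
  → PA=0x4B830  (4 entries read)
#5 VA=0x501A0C71A (w,user):
  lvl0: tbl 0x1C, slot 0 ⇒ 0x4F007 (P1/RW1/US1/PS0)
  lvl1: tbl 0x4F, slot 20 ⇒ 0x53007 (P1/RW1/US1/PS0)
  lvl2: tbl 0x53, slot 13 ⇒ 0x54007 (P1/RW1/US1/PS0)
  lvl3: tbl 0x54, slot 12 ⇒ 0x57007 (P1/RW1/US1/PS0)
  → PA=0x5771A  (4 entries read)

Access #4 fault: NONE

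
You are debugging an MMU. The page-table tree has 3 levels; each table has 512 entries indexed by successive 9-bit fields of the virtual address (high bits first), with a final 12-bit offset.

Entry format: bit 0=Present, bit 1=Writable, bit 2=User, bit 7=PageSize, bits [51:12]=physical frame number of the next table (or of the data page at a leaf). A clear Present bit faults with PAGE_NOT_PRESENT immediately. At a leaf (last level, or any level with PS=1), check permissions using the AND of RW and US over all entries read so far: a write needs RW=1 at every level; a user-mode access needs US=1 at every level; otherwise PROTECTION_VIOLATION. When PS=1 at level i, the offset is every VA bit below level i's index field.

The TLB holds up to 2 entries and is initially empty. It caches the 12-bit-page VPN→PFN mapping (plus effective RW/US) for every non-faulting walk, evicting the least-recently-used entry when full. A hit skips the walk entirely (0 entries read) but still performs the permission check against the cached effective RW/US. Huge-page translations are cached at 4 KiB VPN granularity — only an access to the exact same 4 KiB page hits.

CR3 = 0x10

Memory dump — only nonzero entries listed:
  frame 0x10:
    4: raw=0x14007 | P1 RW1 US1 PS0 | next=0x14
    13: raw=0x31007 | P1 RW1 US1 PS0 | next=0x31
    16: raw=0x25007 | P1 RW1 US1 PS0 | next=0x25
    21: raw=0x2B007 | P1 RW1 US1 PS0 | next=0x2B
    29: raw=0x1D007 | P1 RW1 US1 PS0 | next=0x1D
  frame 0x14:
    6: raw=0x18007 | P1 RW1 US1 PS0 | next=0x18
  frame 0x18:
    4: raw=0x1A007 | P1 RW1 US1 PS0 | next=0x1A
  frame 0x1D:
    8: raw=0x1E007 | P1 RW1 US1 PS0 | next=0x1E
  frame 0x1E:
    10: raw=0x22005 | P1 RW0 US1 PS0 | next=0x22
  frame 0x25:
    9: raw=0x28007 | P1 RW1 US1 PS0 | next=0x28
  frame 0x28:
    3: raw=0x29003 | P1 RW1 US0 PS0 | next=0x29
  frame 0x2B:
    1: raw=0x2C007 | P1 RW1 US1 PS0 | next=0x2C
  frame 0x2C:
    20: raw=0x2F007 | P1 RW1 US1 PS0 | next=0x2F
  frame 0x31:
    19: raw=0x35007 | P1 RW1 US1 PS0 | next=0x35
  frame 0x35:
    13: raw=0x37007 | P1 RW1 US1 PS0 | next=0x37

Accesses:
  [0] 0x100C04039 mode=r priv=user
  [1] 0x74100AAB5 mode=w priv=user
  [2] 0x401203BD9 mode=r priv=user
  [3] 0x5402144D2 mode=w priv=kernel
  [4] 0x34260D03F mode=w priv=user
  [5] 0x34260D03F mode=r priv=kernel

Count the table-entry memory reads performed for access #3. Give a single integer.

Walk each access:
#0 VA=0x100C04039 (r,user):
  lvl0: tbl 0x10, slot 4 ⇒ 0x14007 (P1/RW1/US1/PS0)
  lvl1: tbl 0x14, slot 6 ⇒ 0x18007 (P1/RW1/US1/PS0)
  lvl2: tbl 0x18, slot 4 ⇒ 0x1A007 (P1/RW1/US1/PS0)
  ✓ 0x1A039  — 3 lookups
#1 VA=0x74100AAB5 (w,user):
  lvl0: tbl 0x10, slot 29 ⇒ 0x1D007 (P1/RW1/US1/PS0)
  lvl1: tbl 0x1D, slot 8 ⇒ 0x1E007 (P1/RW1/US1/PS0)
  lvl2: tbl 0x1E, slot 10 ⇒ 0x22005 (P1/RW0/US1/PS0)
  ⇒ fault: PROTECTION_VIOLATION  — 3 lookups
#2 VA=0x401203BD9 (r,user):
  lvl0: tbl 0x10, slot 16 ⇒ 0x25007 (P1/RW1/US1/PS0)
  lvl1: tbl 0x25, slot 9 ⇒ 0x28007 (P1/RW1/US1/PS0)
  lvl2: tbl 0x28, slot 3 ⇒ 0x29003 (P1/RW1/US0/PS0)
  ⇒ fault: PROTECTION_VIOLATION  — 3 lookups
#3 VA=0x5402144D2 (w,kernel):
  lvl0: tbl 0x10, slot 21 ⇒ 0x2B007 (P1/RW1/US1/PS0)
  lvl1: tbl 0x2B, slot 1 ⇒ 0x2C007 (P1/RW1/US1/PS0)
  lvl2: tbl 0x2C, slot 20 ⇒ 0x2F007 (P1/RW1/US1/PS0)
  ✓ 0x2F4D2  — 3 lookups
#4 VA=0x34260D03F (w,user):
  lvl0: tbl 0x10, slot 13 ⇒ 0x31007 (P1/RW1/US1/PS0)
  lvl1: tbl 0x31, slot 19 ⇒ 0x35007 (P1/RW1/US1/PS0)
  lvl2: tbl 0x35, slot 13 ⇒ 0x37007 (P1/RW1/US1/PS0)
  ✓ 0x3703F  — 3 lookups
#5 VA=0x34260D03F (r,kernel):
  TLB hit vpn=0x34260D → PA=0x3703F

Entries read for #3: 3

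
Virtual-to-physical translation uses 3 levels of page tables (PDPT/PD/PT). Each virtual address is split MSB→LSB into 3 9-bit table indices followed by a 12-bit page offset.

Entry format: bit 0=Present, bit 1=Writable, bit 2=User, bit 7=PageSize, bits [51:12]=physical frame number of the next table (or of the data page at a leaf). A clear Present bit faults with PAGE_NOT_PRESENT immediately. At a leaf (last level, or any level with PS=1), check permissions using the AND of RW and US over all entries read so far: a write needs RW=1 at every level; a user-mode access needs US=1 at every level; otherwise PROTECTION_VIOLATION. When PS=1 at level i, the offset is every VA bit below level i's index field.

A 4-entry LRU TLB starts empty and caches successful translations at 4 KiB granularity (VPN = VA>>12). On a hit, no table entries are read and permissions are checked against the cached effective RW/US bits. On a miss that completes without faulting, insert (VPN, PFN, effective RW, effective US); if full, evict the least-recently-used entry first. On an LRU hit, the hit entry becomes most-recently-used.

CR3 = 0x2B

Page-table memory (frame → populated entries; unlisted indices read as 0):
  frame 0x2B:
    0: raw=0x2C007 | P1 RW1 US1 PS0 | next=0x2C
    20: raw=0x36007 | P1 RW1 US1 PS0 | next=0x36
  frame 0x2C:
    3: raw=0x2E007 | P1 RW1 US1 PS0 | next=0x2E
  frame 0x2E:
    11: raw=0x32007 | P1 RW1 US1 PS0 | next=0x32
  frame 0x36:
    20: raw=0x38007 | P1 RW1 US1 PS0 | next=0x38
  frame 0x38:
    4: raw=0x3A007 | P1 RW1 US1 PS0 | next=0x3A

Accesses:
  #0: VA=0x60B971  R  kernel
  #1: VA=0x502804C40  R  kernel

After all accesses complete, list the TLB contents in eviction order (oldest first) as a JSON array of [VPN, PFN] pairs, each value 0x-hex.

Trace:
#0 VA=0x60B971 (r,kernel):
  L0: frame=0x2B idx=0 entry=0x2C007 [P=1 RW=1 US=1 PS=0]
  L1: frame=0x2C idx=3 entry=0x2E007 [P=1 RW=1 US=1 PS=0]
  L2: frame=0x2E idx=11 entry=0x32007 [P=1 RW=1 US=1 PS=0]
  → PA=0x32971  (3 entries read)
#1 VA=0x502804C40 (r,kernel):
  L0: frame=0x2B idx=20 entry=0x36007 [P=1 RW=1 US=1 PS=0]
  L1: frame=0x36 idx=20 entry=0x38007 [P=1 RW=1 US=1 PS=0]
  L2: frame=0x38 idx=4 entry=0x3A007 [P=1 RW=1 US=1 PS=0]
  → PA=0x3AC40  (3 entries read)

TLB: [["0x60B", "0x32"], ["0x502804", "0x3A"]]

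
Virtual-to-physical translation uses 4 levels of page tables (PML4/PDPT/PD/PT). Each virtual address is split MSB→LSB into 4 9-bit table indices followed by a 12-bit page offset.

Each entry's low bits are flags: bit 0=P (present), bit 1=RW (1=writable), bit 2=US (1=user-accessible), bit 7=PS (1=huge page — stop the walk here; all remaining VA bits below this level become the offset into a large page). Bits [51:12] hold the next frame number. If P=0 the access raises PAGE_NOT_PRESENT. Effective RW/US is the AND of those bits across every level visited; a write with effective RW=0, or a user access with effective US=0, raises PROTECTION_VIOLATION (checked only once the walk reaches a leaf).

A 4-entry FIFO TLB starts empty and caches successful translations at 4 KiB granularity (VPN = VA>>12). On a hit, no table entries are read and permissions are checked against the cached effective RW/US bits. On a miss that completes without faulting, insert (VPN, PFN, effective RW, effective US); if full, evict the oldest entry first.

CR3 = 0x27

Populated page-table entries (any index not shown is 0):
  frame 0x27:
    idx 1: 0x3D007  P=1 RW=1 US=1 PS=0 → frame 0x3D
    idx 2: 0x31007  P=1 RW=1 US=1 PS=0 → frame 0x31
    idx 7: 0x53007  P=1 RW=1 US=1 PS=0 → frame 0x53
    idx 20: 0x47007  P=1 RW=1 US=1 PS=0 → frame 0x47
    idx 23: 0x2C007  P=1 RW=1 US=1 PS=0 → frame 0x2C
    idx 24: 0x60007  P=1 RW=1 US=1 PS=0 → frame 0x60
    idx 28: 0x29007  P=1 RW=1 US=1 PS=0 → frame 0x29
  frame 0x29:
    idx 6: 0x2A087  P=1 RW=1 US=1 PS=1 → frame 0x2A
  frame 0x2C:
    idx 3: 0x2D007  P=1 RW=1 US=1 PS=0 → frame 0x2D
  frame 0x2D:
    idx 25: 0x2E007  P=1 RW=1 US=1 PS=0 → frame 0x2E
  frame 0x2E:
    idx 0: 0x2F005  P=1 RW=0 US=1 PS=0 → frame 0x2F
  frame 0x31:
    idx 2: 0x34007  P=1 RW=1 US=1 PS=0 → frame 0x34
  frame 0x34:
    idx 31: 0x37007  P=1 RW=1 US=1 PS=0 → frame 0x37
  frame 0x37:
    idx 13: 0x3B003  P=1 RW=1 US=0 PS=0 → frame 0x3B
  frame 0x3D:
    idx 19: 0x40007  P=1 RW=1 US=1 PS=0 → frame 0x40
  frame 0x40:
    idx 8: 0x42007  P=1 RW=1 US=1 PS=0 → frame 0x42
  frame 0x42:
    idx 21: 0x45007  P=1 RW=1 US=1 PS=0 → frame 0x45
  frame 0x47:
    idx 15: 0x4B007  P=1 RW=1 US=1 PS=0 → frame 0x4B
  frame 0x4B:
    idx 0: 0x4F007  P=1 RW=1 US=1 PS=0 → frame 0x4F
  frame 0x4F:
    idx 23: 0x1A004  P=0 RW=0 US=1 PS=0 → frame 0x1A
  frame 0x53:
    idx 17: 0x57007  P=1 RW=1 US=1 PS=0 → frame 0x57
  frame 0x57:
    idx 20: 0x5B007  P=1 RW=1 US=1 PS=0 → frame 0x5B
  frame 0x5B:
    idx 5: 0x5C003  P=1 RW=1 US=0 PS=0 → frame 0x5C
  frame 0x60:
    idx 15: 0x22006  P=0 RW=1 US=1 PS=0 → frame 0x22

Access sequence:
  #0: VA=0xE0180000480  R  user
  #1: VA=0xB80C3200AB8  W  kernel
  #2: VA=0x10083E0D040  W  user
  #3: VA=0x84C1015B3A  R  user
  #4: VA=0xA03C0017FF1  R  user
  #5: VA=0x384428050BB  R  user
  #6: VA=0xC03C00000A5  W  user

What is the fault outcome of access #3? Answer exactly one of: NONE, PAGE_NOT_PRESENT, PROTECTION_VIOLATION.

Trace:
#0 VA=0xE0180000480 (r,user):
  L0 @0x27[28] → 0x29007  P=1,RW=1,US=1,PS=0
  L1 @0x29[6] → 0x2A087  P=1,RW=1,US=1,PS=1
  ✓ 0x2A480 (huge @L1)  — 2 lookups
#1 VA=0xB80C3200AB8 (w,kernel):
  L0 @0x27[23] → 0x2C007  P=1,RW=1,US=1,PS=0
  L1 @0x2C[3] → 0x2D007  P=1,RW=1,US=1,PS=0
  L2 @0x2D[25] → 0x2E007  P=1,RW=1,US=1,PS=0
  L3 @0x2E[0] → 0x2F005  P=1,RW=0,US=1,PS=0
  ⇒ fault: PROTECTION_VIOLATION  — 4 lookups
#2 VA=0x10083E0D040 (w,user):
  L0 @0x27[2] → 0x31007  P=1,RW=1,US=1,PS=0
  L1 @0x31[2] → 0x34007  P=1,RW=1,US=1,PS=0
  L2 @0x34[31] → 0x37007  P=1,RW=1,US=1,PS=0
  L3 @0x37[13] → 0x3B003  P=1,RW=1,US=0,PS=0
  ⇒ fault: PROTECTION_VIOLATION  — 4 lookups
#3 VA=0x84C1015B3A (r,user):
  L0 @0x27[1] → 0x3D007  P=1,RW=1,US=1,PS=0
  L1 @0x3D[19] → 0x40007  P=1,RW=1,US=1,PS=0
  L2 @0x40[8] → 0x42007  P=1,RW=1,US=1,PS=0
  L3 @0x42[21] → 0x45007  P=1,RW=1,US=1,PS=0
  ✓ 0x45B3A  — 4 lookups
#4 VA=0xA03C0017FF1 (r,user):
  L0 @0x27[20] → 0x47007  P=1,RW=1,US=1,PS=0
  L1 @0x47[15] → 0x4B007  P=1,RW=1,US=1,PS=0
  L2 @0x4B[0] → 0x4F007  P=1,RW=1,US=1,PS=0
  L3 @0x4F[23] → 0x1A004  P=0,RW=0,US=1,PS=0
  ⇒ fault: PAGE_NOT_PRESENT  — 4 lookups
#5 VA=0x384428050BB (r,user):
  L0 @0x27[7] → 0x53007  P=1,RW=1,US=1,PS=0
  L1 @0x53[17] → 0x57007  P=1,RW=1,US=1,PS=0
  L2 @0x57[20] → 0x5B007  P=1,RW=1,US=1,PS=0
  L3 @0x5B[5] → 0x5C003  P=1,RW=1,US=0,PS=0
  ⇒ fault: PROTECTION_VIOLATION  — 4 lookups
#6 VA=0xC03C00000A5 (w,user):
  L0 @0x27[24] → 0x60007  P=1,RW=1,US=1,PS=0
  L1 @0x60[15] → 0x22006  P=0,RW=1,US=1,PS=0
  ⇒ fault: PAGE_NOT_PRESENT  — 2 lookups

Access #3 fault: NONE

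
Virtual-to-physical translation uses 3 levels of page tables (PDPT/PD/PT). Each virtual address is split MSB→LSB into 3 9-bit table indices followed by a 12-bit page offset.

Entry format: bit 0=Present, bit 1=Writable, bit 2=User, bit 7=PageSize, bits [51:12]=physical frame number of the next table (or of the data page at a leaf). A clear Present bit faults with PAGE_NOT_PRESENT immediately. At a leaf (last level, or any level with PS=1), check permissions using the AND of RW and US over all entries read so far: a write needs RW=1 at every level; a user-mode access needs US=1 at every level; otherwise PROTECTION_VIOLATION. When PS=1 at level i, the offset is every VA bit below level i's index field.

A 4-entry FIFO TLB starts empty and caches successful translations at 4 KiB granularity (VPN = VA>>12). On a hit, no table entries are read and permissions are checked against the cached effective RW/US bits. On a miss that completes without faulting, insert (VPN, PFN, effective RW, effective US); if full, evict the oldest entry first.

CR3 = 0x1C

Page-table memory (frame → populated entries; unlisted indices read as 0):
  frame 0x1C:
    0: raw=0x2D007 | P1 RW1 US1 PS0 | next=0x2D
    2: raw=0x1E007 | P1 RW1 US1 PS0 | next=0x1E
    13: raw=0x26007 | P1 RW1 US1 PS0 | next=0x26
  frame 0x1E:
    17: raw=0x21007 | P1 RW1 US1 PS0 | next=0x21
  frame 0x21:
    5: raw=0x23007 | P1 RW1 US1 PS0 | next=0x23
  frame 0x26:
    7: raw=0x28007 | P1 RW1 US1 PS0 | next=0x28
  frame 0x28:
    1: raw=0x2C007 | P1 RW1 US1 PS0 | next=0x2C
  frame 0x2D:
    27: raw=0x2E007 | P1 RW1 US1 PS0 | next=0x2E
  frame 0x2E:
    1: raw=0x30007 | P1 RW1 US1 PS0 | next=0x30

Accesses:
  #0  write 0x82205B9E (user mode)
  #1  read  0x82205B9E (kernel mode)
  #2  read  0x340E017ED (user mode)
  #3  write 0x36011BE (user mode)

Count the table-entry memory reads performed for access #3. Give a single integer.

Per-access translation:
#0 VA=0x82205B9E (w,user):
  [0] read 0x1C idx=2: raw=0x1E007 flags P=1 W=1 U=1 S=0
  [1] read 0x1E idx=17: raw=0x21007 flags P=1 W=1 U=1 S=0
  [2] read 0x21 idx=5: raw=0x23007 flags P=1 W=1 U=1 S=0
  ⇒ phys 0x23B9E  [3 reads]
#1 VA=0x82205B9E (r,kernel):
  TLB hit vpn=0x82205 → PA=0x23B9E
#2 VA=0x340E017ED (r,user):
  [0] read 0x1C idx=13: raw=0x26007 flags P=1 W=1 U=1 S=0
  [1] read 0x26 idx=7: raw=0x28007 flags P=1 W=1 U=1 S=0
  [2] read 0x28 idx=1: raw=0x2C007 flags P=1 W=1 U=1 S=0
  ⇒ phys 0x2C7ED  [3 reads]
#3 VA=0x36011BE (w,user):
  [0] read 0x1C idx=0: raw=0x2D007 flags P=1 W=1 U=1 S=0
  [1] read 0x2D idx=27: raw=0x2E007 flags P=1 W=1 U=1 S=0
  [2] read 0x2E idx=1: raw=0x30007 flags P=1 W=1 U=1 S=0
  ⇒ phys 0x301BE  [3 reads]

Entries read for #3: 3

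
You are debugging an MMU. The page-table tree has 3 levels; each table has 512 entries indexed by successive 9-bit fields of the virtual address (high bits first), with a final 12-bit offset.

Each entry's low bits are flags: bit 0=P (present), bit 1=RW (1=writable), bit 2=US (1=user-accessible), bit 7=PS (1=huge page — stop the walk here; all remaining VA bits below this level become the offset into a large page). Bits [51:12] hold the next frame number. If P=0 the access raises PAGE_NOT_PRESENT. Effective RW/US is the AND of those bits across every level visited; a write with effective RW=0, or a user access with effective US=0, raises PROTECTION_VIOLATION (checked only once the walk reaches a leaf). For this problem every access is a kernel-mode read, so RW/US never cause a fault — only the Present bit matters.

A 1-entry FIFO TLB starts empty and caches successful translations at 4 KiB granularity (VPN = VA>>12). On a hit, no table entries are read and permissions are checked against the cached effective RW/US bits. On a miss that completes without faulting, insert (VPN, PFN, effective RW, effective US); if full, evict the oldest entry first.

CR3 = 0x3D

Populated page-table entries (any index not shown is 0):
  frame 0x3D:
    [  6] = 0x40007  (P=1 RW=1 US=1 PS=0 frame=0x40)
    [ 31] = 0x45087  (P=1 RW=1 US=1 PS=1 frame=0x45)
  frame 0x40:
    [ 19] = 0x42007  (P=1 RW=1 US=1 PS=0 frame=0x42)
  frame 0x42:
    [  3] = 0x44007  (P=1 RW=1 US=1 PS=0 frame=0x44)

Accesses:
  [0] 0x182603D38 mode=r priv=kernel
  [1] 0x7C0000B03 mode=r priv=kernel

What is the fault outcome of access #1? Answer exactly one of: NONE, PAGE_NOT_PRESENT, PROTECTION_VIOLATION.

Walk each access:
#0 VA=0x182603D38 (r,kernel):
  L0 @0x3D[6] → 0x40007  P=1,RW=1,US=1,PS=0
  L1 @0x40[19] → 0x42007  P=1,RW=1,US=1,PS=0
  L2 @0x42[3] → 0x44007  P=1,RW=1,US=1,PS=0
  ✓ 0x44D38  — 3 lookups
#1 VA=0x7C0000B03 (r,kernel):
  L0 @0x3D[31] → 0x45087  P=1,RW=1,US=1,PS=1
  ✓ 0x45B03 (huge @L0)  — 1 lookups

Access #1 fault: NONE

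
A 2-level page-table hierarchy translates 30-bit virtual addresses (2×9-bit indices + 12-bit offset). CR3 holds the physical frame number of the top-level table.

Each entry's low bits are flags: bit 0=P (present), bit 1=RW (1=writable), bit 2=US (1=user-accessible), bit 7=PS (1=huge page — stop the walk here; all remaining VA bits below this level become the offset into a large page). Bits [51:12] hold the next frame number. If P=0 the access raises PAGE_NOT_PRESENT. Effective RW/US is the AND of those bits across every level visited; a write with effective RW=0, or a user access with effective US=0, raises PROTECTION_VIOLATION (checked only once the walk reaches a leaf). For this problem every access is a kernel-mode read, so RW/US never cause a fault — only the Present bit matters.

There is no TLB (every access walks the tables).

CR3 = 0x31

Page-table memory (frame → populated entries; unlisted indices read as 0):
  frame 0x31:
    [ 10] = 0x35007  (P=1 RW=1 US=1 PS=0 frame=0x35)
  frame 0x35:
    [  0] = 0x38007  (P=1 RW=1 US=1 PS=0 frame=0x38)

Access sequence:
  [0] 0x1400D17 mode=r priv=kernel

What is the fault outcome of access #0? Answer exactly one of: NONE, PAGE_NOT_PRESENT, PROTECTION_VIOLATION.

Per-access translation:
#0 VA=0x1400D17 (r,kernel):
  L0 @0x31[10] → 0x35007  P=1,RW=1,US=1,PS=0
  L1 @0x35[0] → 0x38007  P=1,RW=1,US=1,PS=0
  ✓ 0x38D17  — 2 lookups

Access #0 fault: NONE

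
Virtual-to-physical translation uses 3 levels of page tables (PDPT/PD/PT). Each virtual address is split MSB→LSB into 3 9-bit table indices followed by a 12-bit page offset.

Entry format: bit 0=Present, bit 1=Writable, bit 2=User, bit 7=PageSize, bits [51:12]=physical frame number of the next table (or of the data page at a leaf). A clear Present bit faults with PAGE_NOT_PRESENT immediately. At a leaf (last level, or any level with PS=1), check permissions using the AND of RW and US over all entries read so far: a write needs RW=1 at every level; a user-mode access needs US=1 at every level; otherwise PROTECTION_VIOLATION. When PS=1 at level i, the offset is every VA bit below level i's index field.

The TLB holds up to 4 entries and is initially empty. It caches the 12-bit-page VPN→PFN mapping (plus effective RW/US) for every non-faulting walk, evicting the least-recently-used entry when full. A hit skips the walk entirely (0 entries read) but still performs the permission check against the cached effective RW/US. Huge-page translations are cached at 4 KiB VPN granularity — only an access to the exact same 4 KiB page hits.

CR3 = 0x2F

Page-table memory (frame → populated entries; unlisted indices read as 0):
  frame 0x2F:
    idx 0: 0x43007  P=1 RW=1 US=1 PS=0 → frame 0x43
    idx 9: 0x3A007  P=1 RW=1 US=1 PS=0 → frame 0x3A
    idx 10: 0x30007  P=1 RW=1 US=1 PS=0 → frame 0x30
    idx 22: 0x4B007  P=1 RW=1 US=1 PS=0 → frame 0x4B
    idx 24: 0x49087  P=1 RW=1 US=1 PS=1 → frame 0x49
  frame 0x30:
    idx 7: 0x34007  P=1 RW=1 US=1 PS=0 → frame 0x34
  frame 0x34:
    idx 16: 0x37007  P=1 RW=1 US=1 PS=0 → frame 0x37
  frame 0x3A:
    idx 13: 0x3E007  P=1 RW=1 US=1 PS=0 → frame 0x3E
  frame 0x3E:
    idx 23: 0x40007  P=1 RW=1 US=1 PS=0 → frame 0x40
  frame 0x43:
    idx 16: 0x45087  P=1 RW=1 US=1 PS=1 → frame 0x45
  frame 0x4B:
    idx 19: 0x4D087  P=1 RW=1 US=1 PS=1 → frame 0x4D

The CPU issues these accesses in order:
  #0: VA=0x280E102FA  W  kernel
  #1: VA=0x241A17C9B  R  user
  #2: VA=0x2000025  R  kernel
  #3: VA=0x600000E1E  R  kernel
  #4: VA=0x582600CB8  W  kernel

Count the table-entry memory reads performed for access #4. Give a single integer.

Trace:
#0 VA=0x280E102FA (w,kernel):
  [0] read 0x2F idx=10: raw=0x30007 flags P=1 W=1 U=1 S=0
  [1] read 0x30 idx=7: raw=0x34007 flags P=1 W=1 U=1 S=0
  [2] read 0x34 idx=16: raw=0x37007 flags P=1 W=1 U=1 S=0
  ⇒ phys 0x372FA  [3 reads]
#1 VA=0x241A17C9B (r,user):
  [0] read 0x2F idx=9: raw=0x3A007 flags P=1 W=1 U=1 S=0
  [1] read 0x3A idx=13: raw=0x3E007 flags P=1 W=1 U=1 S=0
  [2] read 0x3E idx=23: raw=0x40007 flags P=1 W=1 U=1 S=0
  ⇒ phys 0x40C9B  [3 reads]
#2 VA=0x2000025 (r,kernel):
  [0] read 0x2F idx=0: raw=0x43007 flags P=1 W=1 U=1 S=0
  [1] read 0x43 idx=16: raw=0x45087 flags P=1 W=1 U=1 S=1
  ⇒ phys 0x45025 (huge @L1)  [2 reads]
#3 VA=0x600000E1E (r,kernel):
  [0] read 0x2F idx=24: raw=0x49087 flags P=1 W=1 U=1 S=1
  ⇒ phys 0x49E1E (huge @L0)  [1 reads]
#4 VA=0x582600CB8 (w,kernel):
  [0] read 0x2F idx=22: raw=0x4B007 flags P=1 W=1 U=1 S=0
  [1] read 0x4B idx=19: raw=0x4D087 flags P=1 W=1 U=1 S=1
  ⇒ phys 0x4DCB8 (huge @L1)  [2 reads]

Entries read for #4: 2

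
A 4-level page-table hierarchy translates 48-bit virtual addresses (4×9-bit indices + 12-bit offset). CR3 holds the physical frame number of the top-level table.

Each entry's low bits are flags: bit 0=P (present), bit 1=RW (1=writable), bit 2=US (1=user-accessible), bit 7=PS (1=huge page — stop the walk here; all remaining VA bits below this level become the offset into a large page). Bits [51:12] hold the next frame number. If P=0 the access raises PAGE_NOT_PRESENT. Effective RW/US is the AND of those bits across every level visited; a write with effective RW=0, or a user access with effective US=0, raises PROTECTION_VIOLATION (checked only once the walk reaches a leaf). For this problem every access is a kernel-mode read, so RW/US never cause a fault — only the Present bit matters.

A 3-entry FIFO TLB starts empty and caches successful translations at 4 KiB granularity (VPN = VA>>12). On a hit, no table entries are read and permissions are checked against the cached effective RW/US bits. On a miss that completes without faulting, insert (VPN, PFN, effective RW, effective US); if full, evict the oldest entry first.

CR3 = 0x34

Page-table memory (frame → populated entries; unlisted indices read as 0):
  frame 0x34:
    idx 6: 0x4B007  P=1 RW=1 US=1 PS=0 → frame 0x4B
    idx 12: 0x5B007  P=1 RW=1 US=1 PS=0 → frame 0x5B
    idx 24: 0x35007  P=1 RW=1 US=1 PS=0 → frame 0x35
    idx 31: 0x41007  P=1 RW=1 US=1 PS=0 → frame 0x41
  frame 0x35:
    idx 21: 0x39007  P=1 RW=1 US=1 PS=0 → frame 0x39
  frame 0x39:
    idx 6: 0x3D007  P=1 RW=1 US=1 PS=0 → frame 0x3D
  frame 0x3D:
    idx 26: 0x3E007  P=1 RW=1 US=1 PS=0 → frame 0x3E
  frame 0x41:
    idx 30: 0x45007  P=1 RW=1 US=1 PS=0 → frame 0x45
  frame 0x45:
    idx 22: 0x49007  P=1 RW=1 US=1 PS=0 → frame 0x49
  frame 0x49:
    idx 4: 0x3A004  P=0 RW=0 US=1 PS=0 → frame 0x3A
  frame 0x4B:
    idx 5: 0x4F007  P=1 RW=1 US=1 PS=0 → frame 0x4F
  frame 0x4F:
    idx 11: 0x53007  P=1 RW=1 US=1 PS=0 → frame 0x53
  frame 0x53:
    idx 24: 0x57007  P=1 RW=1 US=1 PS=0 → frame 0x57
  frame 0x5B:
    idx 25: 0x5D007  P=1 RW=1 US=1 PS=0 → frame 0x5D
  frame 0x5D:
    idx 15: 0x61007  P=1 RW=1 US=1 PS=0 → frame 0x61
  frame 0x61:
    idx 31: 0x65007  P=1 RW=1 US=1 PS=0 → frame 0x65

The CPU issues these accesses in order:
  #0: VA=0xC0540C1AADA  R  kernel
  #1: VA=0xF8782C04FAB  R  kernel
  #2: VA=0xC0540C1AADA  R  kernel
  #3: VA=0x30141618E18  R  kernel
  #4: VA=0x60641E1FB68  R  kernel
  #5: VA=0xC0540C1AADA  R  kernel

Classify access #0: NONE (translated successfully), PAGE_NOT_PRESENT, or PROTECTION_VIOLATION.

Walk each access:
#0 VA=0xC0540C1AADA (r,kernel):
  lvl0: tbl 0x34, slot 24 ⇒ 0x35007 (P1/RW1/US1/PS0)
  lvl1: tbl 0x35, slot 21 ⇒ 0x39007 (P1/RW1/US1/PS0)
  lvl2: tbl 0x39, slot 6 ⇒ 0x3D007 (P1/RW1/US1/PS0)
  lvl3: tbl 0x3D, slot 26 ⇒ 0x3E007 (P1/RW1/US1/PS0)
  ⇒ phys 0x3EADA  [4 reads]
#1 VA=0xF8782C04FAB (r,kernel):
  lvl0: tbl 0x34, slot 31 ⇒ 0x41007 (P1/RW1/US1/PS0)
  lvl1: tbl 0x41, slot 30 ⇒ 0x45007 (P1/RW1/US1/PS0)
  lvl2: tbl 0x45, slot 22 ⇒ 0x49007 (P1/RW1/US1/PS0)
  lvl3: tbl 0x49, slot 4 ⇒ 0x3A004 (P0/RW0/US1/PS0)
  → PAGE_NOT_PRESENT  (4 entries read)
#2 VA=0xC0540C1AADA (r,kernel):
  TLB hit vpn=0xC0540C1A → PA=0x3EADA
#3 VA=0x30141618E18 (r,kernel):
  lvl0: tbl 0x34, slot 6 ⇒ 0x4B007 (P1/RW1/US1/PS0)
  lvl1: tbl 0x4B, slot 5 ⇒ 0x4F007 (P1/RW1/US1/PS0)
  lvl2: tbl 0x4F, slot 11 ⇒ 0x53007 (P1/RW1/US1/PS0)
  lvl3: tbl 0x53, slot 24 ⇒ 0x57007 (P1/RW1/US1/PS0)
  ⇒ phys 0x57E18  [4 reads]
#4 VA=0x60641E1FB68 (r,kernel):
  lvl0: tbl 0x34, slot 12 ⇒ 0x5B007 (P1/RW1/US1/PS0)
  lvl1: tbl 0x5B, slot 25 ⇒ 0x5D007 (P1/RW1/US1/PS0)
  lvl2: tbl 0x5D, slot 15 ⇒ 0x61007 (P1/RW1/US1/PS0)
  lvl3: tbl 0x61, slot 31 ⇒ 0x65007 (P1/RW1/US1/PS0)
  ⇒ phys 0x65B68  [4 reads]
#5 VA=0xC0540C1AADA (r,kernel):
  TLB hit vpn=0xC0540C1A → PA=0x3EADA

Access #0 fault: NONE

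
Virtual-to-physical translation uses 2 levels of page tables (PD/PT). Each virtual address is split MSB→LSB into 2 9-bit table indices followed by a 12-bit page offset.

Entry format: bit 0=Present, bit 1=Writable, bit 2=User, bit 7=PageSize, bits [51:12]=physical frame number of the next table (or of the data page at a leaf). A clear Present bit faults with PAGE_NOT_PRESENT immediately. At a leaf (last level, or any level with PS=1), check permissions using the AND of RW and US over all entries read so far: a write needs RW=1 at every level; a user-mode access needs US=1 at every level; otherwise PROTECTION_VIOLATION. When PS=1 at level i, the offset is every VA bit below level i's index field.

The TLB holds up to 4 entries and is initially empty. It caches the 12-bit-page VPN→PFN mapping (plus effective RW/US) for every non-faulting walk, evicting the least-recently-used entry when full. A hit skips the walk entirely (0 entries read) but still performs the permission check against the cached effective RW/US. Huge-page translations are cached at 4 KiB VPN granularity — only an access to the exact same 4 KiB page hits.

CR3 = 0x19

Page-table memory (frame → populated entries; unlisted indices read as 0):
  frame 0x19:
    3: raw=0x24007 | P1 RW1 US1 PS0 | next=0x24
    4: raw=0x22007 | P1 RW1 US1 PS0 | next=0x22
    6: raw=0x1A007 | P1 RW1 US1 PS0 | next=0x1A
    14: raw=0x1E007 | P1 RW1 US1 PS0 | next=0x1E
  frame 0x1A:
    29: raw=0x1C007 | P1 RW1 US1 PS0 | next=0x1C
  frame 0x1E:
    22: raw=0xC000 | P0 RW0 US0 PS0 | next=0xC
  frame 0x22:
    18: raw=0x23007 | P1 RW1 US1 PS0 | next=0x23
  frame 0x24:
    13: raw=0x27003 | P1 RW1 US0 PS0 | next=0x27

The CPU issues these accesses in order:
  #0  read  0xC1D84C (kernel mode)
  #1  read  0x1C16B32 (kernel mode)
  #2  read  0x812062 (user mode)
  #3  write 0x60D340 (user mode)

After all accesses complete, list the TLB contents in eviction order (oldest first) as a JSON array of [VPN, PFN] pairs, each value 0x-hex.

Trace:
#0 VA=0xC1D84C (r,kernel):
  L0 @0x19[6] → 0x1A007  P=1,RW=1,US=1,PS=0
  L1 @0x1A[29] → 0x1C007  P=1,RW=1,US=1,PS=0
  ⇒ phys 0x1C84C  [2 reads]
#1 VA=0x1C16B32 (r,kernel):
  L0 @0x19[14] → 0x1E007  P=1,RW=1,US=1,PS=0
  L1 @0x1E[22] → 0xC000  P=0,RW=0,US=0,PS=0
  ⇒ fault: PAGE_NOT_PRESENT  — 2 lookups
#2 VA=0x812062 (r,user):
  L0 @0x19[4] → 0x22007  P=1,RW=1,US=1,PS=0
  L1 @0x22[18] → 0x23007  P=1,RW=1,US=1,PS=0
  ⇒ phys 0x23062  [2 reads]
#3 VA=0x60D340 (w,user):
  L0 @0x19[3] → 0x24007  P=1,RW=1,US=1,PS=0
  L1 @0x24[13] → 0x27003  P=1,RW=1,US=0,PS=0
  ⇒ fault: PROTECTION_VIOLATION  — 2 lookups

TLB: [["0xC1D", "0x1C"], ["0x812", "0x23"]]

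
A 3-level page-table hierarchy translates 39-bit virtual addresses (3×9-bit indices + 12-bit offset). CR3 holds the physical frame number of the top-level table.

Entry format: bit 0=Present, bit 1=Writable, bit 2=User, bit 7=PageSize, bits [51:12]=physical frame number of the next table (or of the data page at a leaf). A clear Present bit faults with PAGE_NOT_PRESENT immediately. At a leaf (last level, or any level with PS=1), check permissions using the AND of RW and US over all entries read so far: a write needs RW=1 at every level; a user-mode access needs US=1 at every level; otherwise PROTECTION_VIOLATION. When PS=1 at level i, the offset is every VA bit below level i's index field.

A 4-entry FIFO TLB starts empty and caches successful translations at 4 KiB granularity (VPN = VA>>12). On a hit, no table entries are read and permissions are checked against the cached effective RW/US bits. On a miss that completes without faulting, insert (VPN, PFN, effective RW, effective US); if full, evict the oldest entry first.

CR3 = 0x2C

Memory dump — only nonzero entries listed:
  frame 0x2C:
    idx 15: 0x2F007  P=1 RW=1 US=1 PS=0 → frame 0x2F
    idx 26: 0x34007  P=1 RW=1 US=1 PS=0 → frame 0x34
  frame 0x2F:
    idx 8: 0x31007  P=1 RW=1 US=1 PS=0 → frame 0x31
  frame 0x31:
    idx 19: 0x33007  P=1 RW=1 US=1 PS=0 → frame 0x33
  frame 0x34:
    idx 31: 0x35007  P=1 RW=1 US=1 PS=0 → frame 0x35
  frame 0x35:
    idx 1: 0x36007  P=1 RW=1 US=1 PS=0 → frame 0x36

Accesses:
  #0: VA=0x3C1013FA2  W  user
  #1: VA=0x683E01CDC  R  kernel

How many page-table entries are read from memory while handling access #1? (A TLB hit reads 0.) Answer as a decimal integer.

Trace:
#0 VA=0x3C1013FA2 (w,user):
  L0 @0x2C[15] → 0x2F007  P=1,RW=1,US=1,PS=0
  L1 @0x2F[8] → 0x31007  P=1,RW=1,US=1,PS=0
  L2 @0x31[19] → 0x33007  P=1,RW=1,US=1,PS=0
  ⇒ phys 0x33FA2  [3 reads]
#1 VA=0x683E01CDC (r,kernel):
  L0 @0x2C[26] → 0x34007  P=1,RW=1,US=1,PS=0
  L1 @0x34[31] → 0x35007  P=1,RW=1,US=1,PS=0
  L2 @0x35[1] → 0x36007  P=1,RW=1,US=1,PS=0
  ⇒ phys 0x36CDC  [3 reads]

Entries read for #1: 3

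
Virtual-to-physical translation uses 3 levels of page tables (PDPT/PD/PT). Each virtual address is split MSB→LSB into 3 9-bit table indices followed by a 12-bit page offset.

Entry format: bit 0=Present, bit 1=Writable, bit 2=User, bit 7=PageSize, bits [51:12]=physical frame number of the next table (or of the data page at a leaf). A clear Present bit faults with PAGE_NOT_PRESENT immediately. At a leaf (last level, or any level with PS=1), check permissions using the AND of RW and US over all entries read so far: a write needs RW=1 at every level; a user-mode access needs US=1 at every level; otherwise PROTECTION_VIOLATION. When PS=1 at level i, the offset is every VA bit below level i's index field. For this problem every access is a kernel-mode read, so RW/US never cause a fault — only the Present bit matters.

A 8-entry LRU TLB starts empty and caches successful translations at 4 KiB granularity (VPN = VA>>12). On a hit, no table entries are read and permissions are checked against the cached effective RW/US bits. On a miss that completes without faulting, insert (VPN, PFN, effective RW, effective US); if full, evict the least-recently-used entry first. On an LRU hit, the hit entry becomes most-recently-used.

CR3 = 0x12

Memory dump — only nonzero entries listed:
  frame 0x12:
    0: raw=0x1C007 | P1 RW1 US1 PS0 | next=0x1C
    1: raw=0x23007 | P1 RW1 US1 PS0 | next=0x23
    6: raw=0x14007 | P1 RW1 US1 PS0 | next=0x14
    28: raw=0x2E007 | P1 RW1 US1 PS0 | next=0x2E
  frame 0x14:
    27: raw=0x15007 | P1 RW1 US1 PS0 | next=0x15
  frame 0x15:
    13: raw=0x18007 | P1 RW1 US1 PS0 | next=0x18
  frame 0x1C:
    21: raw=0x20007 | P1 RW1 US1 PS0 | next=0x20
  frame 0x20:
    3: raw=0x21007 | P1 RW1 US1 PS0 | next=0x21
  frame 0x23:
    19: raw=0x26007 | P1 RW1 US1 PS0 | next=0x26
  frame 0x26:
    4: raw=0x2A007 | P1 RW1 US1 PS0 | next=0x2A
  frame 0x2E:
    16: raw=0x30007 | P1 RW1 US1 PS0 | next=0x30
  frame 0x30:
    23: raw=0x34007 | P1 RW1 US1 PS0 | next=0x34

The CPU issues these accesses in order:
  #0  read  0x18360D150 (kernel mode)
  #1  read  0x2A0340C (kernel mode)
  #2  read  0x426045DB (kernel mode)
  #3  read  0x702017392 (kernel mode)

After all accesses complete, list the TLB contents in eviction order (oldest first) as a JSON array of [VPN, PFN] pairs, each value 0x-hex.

Trace:
#0 VA=0x18360D150 (r,kernel):
  L0 @0x12[6] → 0x14007  P=1,RW=1,US=1,PS=0
  L1 @0x14[27] → 0x15007  P=1,RW=1,US=1,PS=0
  L2 @0x15[13] → 0x18007  P=1,RW=1,US=1,PS=0
  ⇒ phys 0x18150  [3 reads]
#1 VA=0x2A0340C (r,kernel):
  L0 @0x12[0] → 0x1C007  P=1,RW=1,US=1,PS=0
  L1 @0x1C[21] → 0x20007  P=1,RW=1,US=1,PS=0
  L2 @0x20[3] → 0x21007  P=1,RW=1,US=1,PS=0
  ⇒ phys 0x2140C  [3 reads]
#2 VA=0x426045DB (r,kernel):
  L0 @0x12[1] → 0x23007  P=1,RW=1,US=1,PS=0
  L1 @0x23[19] → 0x26007  P=1,RW=1,US=1,PS=0
  L2 @0x26[4] → 0x2A007  P=1,RW=1,US=1,PS=0
  ⇒ phys 0x2A5DB  [3 reads]
#3 VA=0x702017392 (r,kernel):
  L0 @0x12[28] → 0x2E007  P=1,RW=1,US=1,PS=0
  L1 @0x2E[16] → 0x30007  P=1,RW=1,US=1,PS=0
  L2 @0x30[23] → 0x34007  P=1,RW=1,US=1,PS=0
  ⇒ phys 0x34392  [3 reads]

TLB: [["0x18360D", "0x18"], ["0x2A03", "0x21"], ["0x42604", "0x2A"], ["0x702017", "0x34"]]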